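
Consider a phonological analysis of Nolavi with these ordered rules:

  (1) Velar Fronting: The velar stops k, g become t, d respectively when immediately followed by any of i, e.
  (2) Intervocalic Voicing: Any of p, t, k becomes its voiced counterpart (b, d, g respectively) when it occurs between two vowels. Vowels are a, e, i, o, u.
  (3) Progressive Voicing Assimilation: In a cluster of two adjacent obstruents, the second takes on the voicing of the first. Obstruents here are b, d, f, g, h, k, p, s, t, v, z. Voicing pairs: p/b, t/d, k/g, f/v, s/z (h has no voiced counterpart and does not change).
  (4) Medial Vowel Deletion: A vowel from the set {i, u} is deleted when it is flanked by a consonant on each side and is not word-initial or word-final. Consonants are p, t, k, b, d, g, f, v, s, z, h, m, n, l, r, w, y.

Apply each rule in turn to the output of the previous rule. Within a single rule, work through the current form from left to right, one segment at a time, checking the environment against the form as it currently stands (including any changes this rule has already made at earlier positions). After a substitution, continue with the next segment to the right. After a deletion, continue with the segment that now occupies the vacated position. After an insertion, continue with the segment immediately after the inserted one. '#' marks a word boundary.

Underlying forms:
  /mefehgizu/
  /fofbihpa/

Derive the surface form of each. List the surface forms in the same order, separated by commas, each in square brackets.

/mefehgizu/:
  (1) Velar Fronting: [mefehgizu] → [mefehdizu]
  (2) Intervocalic Voicing: no change — [mefehdizu]
  (3) Progressive Voicing Assimilation: [mefehdizu] → [mefehtizu]
  (4) Medial Vowel Deletion: [mefehtizu] → [mefehtzu]
/fofbihpa/:
  (1) Velar Fronting: no change — [fofbihpa]
  (2) Intervocalic Voicing: no change — [fofbihpa]
  (3) Progressive Voicing Assimilation: [fofbihpa] → [fofpihpa]
  (4) Medial Vowel Deletion: [fofpihpa] → [fofphpa]

[mefehtzu], [fofphpa]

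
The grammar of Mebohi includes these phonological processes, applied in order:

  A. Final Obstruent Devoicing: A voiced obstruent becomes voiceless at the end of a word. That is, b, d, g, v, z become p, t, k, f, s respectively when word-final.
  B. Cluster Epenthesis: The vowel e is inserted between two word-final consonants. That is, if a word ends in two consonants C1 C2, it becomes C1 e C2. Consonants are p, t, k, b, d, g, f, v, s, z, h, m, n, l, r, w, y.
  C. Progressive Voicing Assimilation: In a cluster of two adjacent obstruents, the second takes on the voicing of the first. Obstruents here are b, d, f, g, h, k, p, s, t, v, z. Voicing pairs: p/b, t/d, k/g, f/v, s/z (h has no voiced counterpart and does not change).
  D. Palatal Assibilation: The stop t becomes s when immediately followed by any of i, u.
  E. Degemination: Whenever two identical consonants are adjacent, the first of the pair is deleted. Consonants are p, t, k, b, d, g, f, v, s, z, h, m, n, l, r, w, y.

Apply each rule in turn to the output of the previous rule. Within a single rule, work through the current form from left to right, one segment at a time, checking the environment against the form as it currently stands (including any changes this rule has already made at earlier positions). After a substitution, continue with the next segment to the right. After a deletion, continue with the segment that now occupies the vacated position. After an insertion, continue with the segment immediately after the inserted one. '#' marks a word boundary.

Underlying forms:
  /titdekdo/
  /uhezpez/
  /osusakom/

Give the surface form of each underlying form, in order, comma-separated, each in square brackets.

[sitekto], [uhezbes], [osusakom]

/titdekdo/:
  A Final Obstruent Devoicing: no change — [titdekdo]
  B Cluster Epenthesis: no change — [titdekdo]
  C Progressive Voicing Assimilation: [titdekdo] → [tittekto]
  D Palatal Assibilation: [tittekto] → [sittekto]
  E Degemination: [sittekto] → [sitekto]
/uhezpez/:
  A Final Obstruent Devoicing: [uhezpez] → [uhezpes]
  B Cluster Epenthesis: no change — [uhezpes]
  C Progressive Voicing Assimilation: [uhezpes] → [uhezbes]
  D Palatal Assibilation: no change — [uhezbes]
  E Degemination: no change — [uhezbes]
/osusakom/:
  A Final Obstruent Devoicing: no change — [osusakom]
  B Cluster Epenthesis: no change — [osusakom]
  C Progressive Voicing Assimilation: no change — [osusakom]
  D Palatal Assibilation: no change — [osusakom]
  E Degemination: no change — [osusakom]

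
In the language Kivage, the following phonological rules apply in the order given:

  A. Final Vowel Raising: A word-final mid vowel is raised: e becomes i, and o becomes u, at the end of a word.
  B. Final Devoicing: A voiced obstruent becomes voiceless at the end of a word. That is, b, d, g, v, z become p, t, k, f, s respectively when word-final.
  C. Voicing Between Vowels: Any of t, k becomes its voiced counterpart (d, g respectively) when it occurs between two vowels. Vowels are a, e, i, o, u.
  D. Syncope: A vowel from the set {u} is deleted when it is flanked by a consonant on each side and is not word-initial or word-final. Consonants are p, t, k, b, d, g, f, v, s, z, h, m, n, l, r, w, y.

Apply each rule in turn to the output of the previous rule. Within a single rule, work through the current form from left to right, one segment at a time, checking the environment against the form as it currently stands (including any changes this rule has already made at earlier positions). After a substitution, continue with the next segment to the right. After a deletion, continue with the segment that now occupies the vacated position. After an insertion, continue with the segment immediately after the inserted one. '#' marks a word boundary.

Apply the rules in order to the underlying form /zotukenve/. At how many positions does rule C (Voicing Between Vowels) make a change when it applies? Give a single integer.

2

A Final Vowel Raising: [zotukenve] → [zotukenvi]
B Final Devoicing: no change — [zotukenvi]
C Voicing Between Vowels: [zotukenvi] → [zodugenvi]
D Syncope: [zodugenvi] → [zodgenvi]
Rule C changed 2 position(s).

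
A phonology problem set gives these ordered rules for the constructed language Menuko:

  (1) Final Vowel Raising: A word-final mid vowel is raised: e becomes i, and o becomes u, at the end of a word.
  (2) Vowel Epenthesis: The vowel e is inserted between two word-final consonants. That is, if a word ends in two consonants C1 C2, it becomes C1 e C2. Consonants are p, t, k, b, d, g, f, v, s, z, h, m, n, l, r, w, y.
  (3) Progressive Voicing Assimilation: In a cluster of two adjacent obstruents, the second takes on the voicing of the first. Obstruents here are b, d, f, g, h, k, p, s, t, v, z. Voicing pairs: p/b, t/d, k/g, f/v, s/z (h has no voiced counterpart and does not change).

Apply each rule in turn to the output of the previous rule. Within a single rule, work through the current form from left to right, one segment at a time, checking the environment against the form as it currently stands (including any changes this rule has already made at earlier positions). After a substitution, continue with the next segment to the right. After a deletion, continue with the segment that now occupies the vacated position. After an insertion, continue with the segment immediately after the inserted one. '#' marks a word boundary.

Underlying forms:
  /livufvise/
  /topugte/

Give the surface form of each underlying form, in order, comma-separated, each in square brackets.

[livuffisi], [topugdi]

/livufvise/:
  (1) Final Vowel Raising: [livufvise] → [livufvisi]
  (2) Vowel Epenthesis: no change — [livufvisi]
  (3) Progressive Voicing Assimilation: [livufvisi] → [livuffisi]
/topugte/:
  (1) Final Vowel Raising: [topugte] → [topugti]
  (2) Vowel Epenthesis: no change — [topugti]
  (3) Progressive Voicing Assimilation: [topugti] → [topugdi]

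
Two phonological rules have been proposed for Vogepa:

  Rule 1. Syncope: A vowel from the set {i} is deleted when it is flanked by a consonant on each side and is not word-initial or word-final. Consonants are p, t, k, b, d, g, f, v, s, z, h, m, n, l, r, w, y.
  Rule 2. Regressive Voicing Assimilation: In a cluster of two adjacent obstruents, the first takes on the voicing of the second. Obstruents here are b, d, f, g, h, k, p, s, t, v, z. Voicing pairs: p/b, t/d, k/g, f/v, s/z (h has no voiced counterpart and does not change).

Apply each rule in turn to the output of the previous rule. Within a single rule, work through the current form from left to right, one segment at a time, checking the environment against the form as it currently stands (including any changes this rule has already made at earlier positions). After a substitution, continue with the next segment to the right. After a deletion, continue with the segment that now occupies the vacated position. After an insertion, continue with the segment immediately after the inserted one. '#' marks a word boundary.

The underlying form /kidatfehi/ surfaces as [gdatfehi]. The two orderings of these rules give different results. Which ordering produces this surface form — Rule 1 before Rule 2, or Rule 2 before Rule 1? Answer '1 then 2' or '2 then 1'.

1 then 2

Order 1 then 2:
  1 Syncope: [kidatfehi] → [kdatfehi]
  2 Regressive Voicing Assimilation: [kdatfehi] → [gdatfehi]
  result: [gdatfehi]
Order 2 then 1:
  2 Regressive Voicing Assimilation: no change — [kidatfehi]
  1 Syncope: [kidatfehi] → [kdatfehi]
  result: [kdatfehi]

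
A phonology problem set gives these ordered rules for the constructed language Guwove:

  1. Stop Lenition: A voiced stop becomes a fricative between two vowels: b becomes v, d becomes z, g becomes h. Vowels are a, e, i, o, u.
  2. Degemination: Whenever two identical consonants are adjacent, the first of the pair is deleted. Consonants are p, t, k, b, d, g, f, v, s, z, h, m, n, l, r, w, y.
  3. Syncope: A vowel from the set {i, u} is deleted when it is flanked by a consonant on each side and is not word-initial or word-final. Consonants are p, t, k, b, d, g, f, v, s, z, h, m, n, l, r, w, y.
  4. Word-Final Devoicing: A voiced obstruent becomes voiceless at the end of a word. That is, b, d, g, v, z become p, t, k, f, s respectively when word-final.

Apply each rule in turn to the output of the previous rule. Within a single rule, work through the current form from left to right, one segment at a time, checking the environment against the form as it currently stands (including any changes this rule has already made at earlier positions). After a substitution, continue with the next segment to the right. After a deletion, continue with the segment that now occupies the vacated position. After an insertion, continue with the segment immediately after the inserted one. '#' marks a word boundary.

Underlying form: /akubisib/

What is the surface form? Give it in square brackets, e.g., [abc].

[akvsp]

1 Stop Lenition: [akubisib] → [akuvisib]
2 Degemination: no change — [akuvisib]
3 Syncope: [akuvisib] → [akvsb]
4 Word-Final Devoicing: [akvsb] → [akvsp]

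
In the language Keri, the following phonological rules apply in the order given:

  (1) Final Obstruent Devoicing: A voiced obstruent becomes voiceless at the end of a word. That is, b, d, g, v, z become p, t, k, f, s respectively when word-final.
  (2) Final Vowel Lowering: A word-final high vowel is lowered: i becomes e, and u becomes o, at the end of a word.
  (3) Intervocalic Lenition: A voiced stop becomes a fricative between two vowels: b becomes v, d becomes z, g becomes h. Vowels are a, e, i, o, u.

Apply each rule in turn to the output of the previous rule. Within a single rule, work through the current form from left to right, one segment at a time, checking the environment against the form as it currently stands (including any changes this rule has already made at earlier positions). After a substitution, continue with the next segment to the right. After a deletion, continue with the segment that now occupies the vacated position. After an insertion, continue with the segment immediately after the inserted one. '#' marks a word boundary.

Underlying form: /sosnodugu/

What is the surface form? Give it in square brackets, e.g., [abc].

[sosnozuho]

(1) Final Obstruent Devoicing: no change — [sosnodugu]
(2) Final Vowel Lowering: [sosnodugu] → [sosnodugo]
(3) Intervocalic Lenition: [sosnodugo] → [sosnozuho]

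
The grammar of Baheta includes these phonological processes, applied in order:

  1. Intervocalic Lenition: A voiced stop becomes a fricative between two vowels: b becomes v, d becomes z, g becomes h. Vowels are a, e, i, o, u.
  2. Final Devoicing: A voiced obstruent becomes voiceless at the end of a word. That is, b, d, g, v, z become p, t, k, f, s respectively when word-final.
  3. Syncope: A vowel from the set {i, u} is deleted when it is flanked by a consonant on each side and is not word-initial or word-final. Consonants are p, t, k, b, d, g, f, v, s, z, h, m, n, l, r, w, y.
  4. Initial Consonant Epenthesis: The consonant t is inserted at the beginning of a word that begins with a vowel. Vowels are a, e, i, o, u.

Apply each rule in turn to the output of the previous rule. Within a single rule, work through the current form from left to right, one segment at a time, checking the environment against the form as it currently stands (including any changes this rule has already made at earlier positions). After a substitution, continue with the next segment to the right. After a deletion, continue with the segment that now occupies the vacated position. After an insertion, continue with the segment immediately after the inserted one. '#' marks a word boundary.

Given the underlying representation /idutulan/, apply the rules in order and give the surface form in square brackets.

1 Intervocalic Lenition: [idutulan] → [izutulan]
2 Final Devoicing: no change — [izutulan]
3 Syncope: [izutulan] → [iztlan]
4 Initial Consonant Epenthesis: [iztlan] → [tiztlan]

[tiztlan]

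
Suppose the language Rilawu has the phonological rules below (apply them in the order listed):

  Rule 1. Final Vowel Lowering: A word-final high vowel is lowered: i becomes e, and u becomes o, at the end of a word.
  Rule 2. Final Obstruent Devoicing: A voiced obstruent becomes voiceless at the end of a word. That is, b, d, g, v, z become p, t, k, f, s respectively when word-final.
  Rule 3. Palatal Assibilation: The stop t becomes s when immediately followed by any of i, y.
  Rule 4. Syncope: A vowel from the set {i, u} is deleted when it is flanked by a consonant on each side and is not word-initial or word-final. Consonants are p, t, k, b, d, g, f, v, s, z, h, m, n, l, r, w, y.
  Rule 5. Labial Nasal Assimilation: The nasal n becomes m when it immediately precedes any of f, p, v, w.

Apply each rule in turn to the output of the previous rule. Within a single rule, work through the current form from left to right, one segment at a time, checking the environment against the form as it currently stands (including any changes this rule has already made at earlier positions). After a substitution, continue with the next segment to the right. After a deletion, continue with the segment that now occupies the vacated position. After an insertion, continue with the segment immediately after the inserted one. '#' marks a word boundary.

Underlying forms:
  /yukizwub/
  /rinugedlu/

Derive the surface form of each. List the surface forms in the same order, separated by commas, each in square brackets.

[ykzwp], [rngedlo]

/yukizwub/:
  Rule 1 Final Vowel Lowering: no change — [yukizwub]
  Rule 2 Final Obstruent Devoicing: [yukizwub] → [yukizwup]
  Rule 3 Palatal Assibilation: no change — [yukizwup]
  Rule 4 Syncope: [yukizwup] → [ykzwp]
  Rule 5 Labial Nasal Assimilation: no change — [ykzwp]
/rinugedlu/:
  Rule 1 Final Vowel Lowering: [rinugedlu] → [rinugedlo]
  Rule 2 Final Obstruent Devoicing: no change — [rinugedlo]
  Rule 3 Palatal Assibilation: no change — [rinugedlo]
  Rule 4 Syncope: [rinugedlo] → [rngedlo]
  Rule 5 Labial Nasal Assimilation: no change — [rngedlo]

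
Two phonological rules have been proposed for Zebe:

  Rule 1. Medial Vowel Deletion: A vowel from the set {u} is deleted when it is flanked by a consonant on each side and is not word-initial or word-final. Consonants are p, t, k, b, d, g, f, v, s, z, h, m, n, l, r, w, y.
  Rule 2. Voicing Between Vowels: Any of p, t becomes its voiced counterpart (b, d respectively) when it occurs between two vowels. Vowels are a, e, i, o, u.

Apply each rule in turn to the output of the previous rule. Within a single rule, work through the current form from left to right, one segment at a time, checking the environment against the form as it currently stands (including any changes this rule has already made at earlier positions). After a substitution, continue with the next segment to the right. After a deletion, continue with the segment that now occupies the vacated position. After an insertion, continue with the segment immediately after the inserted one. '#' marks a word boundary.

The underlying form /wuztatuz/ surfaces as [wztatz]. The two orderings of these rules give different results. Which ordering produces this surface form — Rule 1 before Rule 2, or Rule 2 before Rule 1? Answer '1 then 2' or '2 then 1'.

1 then 2

Order 1 then 2:
  1 Medial Vowel Deletion: [wuztatuz] → [wztatz]
  2 Voicing Between Vowels: no change — [wztatz]
  result: [wztatz]
Order 2 then 1:
  2 Voicing Between Vowels: [wuztatuz] → [wuztaduz]
  1 Medial Vowel Deletion: [wuztaduz] → [wztadz]
  result: [wztadz]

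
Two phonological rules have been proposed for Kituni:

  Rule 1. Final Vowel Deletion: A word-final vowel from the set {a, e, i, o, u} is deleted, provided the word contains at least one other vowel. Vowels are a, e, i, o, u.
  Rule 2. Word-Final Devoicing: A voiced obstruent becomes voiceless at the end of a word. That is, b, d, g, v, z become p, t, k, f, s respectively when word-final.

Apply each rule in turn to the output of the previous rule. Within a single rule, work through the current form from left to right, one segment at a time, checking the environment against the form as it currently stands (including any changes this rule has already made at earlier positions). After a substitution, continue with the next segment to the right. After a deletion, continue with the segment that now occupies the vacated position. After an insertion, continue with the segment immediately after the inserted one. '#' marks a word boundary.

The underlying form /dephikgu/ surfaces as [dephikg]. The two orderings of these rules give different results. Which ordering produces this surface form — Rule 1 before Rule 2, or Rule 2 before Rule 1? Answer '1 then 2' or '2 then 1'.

2 then 1

Order 1 then 2:
  1 Final Vowel Deletion: [dephikgu] → [dephikg]
  2 Word-Final Devoicing: [dephikg] → [dephikk]
  result: [dephikk]
Order 2 then 1:
  2 Word-Final Devoicing: no change — [dephikgu]
  1 Final Vowel Deletion: [dephikgu] → [dephikg]
  result: [dephikg]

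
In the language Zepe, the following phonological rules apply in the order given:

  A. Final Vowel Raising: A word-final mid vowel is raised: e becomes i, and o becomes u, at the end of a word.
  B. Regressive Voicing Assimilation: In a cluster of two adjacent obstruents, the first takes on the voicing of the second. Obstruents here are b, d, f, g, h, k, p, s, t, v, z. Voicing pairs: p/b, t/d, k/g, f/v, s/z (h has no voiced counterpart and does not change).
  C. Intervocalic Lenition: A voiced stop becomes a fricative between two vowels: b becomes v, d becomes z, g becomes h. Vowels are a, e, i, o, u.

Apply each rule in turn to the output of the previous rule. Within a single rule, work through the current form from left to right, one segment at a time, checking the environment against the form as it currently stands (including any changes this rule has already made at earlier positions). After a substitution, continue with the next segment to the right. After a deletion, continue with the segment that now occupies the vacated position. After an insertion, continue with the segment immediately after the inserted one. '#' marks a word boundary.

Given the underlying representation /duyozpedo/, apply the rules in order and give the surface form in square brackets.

A Final Vowel Raising: [duyozpedo] → [duyozpedu]
B Regressive Voicing Assimilation: [duyozpedu] → [duyospedu]
C Intervocalic Lenition: [duyospedu] → [duyospezu]

[duyospezu]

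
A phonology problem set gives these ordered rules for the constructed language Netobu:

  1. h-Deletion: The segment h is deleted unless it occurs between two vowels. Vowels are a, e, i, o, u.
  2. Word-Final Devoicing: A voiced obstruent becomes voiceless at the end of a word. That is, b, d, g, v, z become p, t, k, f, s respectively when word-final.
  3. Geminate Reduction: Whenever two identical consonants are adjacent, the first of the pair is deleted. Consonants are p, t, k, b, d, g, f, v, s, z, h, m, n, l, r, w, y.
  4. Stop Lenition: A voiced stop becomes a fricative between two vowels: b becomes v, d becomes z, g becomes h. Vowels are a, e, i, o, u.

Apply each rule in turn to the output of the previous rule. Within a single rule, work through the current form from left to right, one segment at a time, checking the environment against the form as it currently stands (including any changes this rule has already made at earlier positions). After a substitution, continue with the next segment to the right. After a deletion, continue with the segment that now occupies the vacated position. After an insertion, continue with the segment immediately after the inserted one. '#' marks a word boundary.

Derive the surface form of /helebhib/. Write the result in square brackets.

1 h-Deletion: [helebhib] → [elebib]
2 Word-Final Devoicing: [elebib] → [elebip]
3 Geminate Reduction: no change — [elebip]
4 Stop Lenition: [elebip] → [elevip]

[elevip]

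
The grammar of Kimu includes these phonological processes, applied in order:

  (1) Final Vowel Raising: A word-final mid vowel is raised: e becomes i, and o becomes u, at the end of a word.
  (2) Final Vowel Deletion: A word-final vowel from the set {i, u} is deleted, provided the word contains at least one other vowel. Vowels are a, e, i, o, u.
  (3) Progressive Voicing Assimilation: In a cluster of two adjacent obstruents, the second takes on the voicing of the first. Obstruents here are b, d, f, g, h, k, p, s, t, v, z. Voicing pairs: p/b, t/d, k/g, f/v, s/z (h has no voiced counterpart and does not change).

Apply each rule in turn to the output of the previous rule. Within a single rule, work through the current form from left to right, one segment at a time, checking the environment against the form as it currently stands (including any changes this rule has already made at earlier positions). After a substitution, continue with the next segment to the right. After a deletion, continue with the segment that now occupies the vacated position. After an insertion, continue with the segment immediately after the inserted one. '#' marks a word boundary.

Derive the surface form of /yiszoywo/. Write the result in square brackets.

[yissoyw]

(1) Final Vowel Raising: [yiszoywo] → [yiszoywu]
(2) Final Vowel Deletion: [yiszoywu] → [yiszoyw]
(3) Progressive Voicing Assimilation: [yiszoyw] → [yissoyw]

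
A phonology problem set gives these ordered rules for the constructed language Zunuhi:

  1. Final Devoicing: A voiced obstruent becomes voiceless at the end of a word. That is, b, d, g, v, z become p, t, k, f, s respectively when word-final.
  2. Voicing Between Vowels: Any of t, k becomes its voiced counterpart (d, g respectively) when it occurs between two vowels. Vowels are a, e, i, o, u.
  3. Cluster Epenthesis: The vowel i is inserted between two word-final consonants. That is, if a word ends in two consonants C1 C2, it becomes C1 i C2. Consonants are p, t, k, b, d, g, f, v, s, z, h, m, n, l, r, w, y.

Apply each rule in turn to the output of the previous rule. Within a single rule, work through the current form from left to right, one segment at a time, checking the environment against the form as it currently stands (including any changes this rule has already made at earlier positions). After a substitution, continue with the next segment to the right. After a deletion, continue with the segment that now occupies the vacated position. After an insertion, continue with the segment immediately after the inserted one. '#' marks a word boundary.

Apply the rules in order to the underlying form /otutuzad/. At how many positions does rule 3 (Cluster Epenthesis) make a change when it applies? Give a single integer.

1 Final Devoicing: [otutuzad] → [otutuzat]
2 Voicing Between Vowels: [otutuzat] → [oduduzat]
3 Cluster Epenthesis: no change — [oduduzat]
Rule 3 changed 0 position(s).

0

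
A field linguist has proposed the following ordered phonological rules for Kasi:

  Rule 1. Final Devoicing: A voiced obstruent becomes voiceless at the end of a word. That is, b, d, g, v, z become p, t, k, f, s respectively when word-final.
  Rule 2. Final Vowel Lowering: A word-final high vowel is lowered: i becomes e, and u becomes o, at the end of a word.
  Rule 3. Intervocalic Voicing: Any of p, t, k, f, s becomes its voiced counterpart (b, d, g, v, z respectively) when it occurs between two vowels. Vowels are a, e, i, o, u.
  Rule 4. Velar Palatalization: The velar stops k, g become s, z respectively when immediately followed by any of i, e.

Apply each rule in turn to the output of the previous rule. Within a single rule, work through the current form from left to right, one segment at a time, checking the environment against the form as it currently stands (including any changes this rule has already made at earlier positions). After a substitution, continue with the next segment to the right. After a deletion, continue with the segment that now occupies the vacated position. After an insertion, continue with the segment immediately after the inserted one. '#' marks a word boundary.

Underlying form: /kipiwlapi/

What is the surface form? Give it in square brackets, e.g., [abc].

Rule 1 Final Devoicing: no change — [kipiwlapi]
Rule 2 Final Vowel Lowering: [kipiwlapi] → [kipiwlape]
Rule 3 Intervocalic Voicing: [kipiwlape] → [kibiwlabe]
Rule 4 Velar Palatalization: [kibiwlabe] → [sibiwlabe]

[sibiwlabe]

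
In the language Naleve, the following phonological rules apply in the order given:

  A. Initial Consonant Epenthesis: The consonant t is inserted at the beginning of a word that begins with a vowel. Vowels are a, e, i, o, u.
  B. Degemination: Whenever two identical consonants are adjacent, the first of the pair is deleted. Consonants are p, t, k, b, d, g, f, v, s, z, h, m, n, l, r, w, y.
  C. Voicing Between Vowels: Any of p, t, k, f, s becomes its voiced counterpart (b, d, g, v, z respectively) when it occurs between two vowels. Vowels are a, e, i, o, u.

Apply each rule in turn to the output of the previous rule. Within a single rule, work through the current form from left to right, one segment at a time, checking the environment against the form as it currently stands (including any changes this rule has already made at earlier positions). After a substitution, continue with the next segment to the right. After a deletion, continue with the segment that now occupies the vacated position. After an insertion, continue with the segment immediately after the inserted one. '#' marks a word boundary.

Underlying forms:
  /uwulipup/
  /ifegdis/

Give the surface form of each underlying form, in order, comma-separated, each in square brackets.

[tuwulibup], [tivegdis]

/uwulipup/:
  A Initial Consonant Epenthesis: [uwulipup] → [tuwulipup]
  B Degemination: no change — [tuwulipup]
  C Voicing Between Vowels: [tuwulipup] → [tuwulibup]
/ifegdis/:
  A Initial Consonant Epenthesis: [ifegdis] → [tifegdis]
  B Degemination: no change — [tifegdis]
  C Voicing Between Vowels: [tifegdis] → [tivegdis]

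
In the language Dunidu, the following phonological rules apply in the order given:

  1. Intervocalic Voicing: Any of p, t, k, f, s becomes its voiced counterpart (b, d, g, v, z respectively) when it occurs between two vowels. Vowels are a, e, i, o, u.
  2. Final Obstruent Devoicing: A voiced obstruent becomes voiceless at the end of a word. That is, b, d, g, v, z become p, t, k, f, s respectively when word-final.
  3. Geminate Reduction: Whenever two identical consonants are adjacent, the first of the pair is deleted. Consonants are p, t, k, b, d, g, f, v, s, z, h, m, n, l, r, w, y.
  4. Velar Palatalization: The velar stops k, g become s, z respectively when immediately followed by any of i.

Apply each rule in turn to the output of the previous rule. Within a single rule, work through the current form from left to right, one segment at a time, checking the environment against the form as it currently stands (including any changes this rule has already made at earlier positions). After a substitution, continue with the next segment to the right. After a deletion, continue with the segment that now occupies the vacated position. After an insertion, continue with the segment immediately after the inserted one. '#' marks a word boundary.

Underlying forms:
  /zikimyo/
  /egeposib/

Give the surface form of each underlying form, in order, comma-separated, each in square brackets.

[zizimyo], [egebozip]

/zikimyo/:
  1 Intervocalic Voicing: [zikimyo] → [zigimyo]
  2 Final Obstruent Devoicing: no change — [zigimyo]
  3 Geminate Reduction: no change — [zigimyo]
  4 Velar Palatalization: [zigimyo] → [zizimyo]
/egeposib/:
  1 Intervocalic Voicing: [egeposib] → [egebozib]
  2 Final Obstruent Devoicing: [egebozib] → [egebozip]
  3 Geminate Reduction: no change — [egebozip]
  4 Velar Palatalization: no change — [egebozip]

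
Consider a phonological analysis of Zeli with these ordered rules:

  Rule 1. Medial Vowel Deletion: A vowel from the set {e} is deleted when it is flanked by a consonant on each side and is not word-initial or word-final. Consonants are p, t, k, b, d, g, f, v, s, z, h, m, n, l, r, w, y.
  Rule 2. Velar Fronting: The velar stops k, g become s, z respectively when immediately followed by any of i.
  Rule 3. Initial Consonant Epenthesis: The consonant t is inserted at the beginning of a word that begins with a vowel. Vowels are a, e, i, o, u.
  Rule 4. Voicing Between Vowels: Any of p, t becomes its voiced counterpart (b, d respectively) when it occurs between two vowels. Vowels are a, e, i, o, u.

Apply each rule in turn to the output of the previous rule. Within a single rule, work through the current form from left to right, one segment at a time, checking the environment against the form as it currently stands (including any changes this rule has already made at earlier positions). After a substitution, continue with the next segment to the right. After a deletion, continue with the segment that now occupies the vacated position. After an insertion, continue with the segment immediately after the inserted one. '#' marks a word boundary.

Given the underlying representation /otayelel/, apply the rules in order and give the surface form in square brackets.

[todayll]

Rule 1 Medial Vowel Deletion: [otayelel] → [otayll]
Rule 2 Velar Fronting: no change — [otayll]
Rule 3 Initial Consonant Epenthesis: [otayll] → [totayll]
Rule 4 Voicing Between Vowels: [totayll] → [todayll]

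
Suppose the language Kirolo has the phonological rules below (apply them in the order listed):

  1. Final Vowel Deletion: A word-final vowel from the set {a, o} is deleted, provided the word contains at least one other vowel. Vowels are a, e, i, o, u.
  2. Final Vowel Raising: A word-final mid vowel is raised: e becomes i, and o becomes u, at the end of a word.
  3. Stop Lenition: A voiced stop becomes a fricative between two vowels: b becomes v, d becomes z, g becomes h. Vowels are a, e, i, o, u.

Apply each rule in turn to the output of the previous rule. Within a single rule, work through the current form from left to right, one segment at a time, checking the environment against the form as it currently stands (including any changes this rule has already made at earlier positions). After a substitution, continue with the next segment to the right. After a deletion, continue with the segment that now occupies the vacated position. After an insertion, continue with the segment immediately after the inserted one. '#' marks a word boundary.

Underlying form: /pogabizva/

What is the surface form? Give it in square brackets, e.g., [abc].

1 Final Vowel Deletion: [pogabizva] → [pogabizv]
2 Final Vowel Raising: no change — [pogabizv]
3 Stop Lenition: [pogabizv] → [pohavizv]

[pohavizv]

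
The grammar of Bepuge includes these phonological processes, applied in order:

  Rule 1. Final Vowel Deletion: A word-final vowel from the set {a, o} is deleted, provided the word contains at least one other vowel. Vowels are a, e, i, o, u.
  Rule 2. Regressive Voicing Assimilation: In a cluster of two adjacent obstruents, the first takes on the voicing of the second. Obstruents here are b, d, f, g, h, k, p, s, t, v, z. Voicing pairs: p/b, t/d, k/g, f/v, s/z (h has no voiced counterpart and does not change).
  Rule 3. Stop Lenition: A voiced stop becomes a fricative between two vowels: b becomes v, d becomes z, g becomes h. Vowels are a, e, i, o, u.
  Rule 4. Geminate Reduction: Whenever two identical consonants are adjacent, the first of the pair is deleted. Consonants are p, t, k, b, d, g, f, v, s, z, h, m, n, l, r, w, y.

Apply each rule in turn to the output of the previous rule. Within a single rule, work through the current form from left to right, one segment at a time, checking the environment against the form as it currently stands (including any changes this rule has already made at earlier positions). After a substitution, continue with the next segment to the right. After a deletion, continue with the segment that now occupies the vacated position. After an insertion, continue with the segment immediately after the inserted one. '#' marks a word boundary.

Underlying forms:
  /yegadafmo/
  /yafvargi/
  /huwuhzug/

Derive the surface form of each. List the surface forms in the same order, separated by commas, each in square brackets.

[yehazafm], [yavargi], [huwuhzug]

/yegadafmo/:
  Rule 1 Final Vowel Deletion: [yegadafmo] → [yegadafm]
  Rule 2 Regressive Voicing Assimilation: no change — [yegadafm]
  Rule 3 Stop Lenition: [yegadafm] → [yehazafm]
  Rule 4 Geminate Reduction: no change — [yehazafm]
/yafvargi/:
  Rule 1 Final Vowel Deletion: no change — [yafvargi]
  Rule 2 Regressive Voicing Assimilation: [yafvargi] → [yavvargi]
  Rule 3 Stop Lenition: no change — [yavvargi]
  Rule 4 Geminate Reduction: [yavvargi] → [yavargi]
/huwuhzug/:
  Rule 1 Final Vowel Deletion: no change — [huwuhzug]
  Rule 2 Regressive Voicing Assimilation: no change — [huwuhzug]
  Rule 3 Stop Lenition: no change — [huwuhzug]
  Rule 4 Geminate Reduction: no change — [huwuhzug]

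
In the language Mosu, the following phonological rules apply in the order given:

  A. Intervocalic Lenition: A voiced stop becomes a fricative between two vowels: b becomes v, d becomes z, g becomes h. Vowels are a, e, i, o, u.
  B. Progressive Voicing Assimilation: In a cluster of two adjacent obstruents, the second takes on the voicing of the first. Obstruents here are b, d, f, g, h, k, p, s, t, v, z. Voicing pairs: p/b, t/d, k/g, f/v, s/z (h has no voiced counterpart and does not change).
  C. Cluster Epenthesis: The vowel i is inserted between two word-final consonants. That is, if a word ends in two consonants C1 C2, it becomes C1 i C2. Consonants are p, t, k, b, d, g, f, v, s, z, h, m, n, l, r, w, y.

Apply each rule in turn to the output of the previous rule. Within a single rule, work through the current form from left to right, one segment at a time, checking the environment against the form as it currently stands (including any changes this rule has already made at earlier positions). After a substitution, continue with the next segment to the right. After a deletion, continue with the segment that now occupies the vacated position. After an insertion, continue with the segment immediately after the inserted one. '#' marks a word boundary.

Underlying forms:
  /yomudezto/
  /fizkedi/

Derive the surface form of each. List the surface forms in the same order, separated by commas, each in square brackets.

[yomuzezdo], [fizgezi]

/yomudezto/:
  A Intervocalic Lenition: [yomudezto] → [yomuzezto]
  B Progressive Voicing Assimilation: [yomuzezto] → [yomuzezdo]
  C Cluster Epenthesis: no change — [yomuzezdo]
/fizkedi/:
  A Intervocalic Lenition: [fizkedi] → [fizkezi]
  B Progressive Voicing Assimilation: [fizkezi] → [fizgezi]
  C Cluster Epenthesis: no change — [fizgezi]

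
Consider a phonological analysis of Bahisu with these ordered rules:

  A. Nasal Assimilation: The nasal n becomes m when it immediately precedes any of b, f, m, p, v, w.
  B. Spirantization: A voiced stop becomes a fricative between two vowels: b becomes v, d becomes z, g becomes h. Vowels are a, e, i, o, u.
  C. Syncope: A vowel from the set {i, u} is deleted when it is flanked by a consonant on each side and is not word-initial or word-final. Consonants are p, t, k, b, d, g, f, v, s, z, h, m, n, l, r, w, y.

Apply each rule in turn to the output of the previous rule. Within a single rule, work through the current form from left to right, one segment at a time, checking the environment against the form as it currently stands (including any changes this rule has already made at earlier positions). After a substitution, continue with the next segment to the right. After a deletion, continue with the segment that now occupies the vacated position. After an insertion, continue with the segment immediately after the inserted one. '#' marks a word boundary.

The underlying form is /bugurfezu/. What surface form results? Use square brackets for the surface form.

A Nasal Assimilation: no change — [bugurfezu]
B Spirantization: [bugurfezu] → [buhurfezu]
C Syncope: [buhurfezu] → [bhrfezu]

[bhrfezu]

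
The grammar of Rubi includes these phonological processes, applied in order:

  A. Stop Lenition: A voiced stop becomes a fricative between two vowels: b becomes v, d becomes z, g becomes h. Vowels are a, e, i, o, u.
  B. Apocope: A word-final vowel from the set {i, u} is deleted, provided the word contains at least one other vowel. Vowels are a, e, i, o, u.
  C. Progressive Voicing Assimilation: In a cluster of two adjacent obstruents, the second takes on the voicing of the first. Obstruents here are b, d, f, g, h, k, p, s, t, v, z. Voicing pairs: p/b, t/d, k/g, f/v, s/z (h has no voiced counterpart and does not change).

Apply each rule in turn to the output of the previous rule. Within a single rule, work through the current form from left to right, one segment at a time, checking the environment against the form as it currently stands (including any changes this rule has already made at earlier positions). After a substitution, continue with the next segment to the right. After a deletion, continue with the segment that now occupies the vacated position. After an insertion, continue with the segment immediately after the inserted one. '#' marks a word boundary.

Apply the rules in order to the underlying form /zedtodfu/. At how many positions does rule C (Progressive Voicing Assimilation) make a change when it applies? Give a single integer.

A Stop Lenition: no change — [zedtodfu]
B Apocope: [zedtodfu] → [zedtodf]
C Progressive Voicing Assimilation: [zedtodf] → [zeddodv]
Rule C changed 2 position(s).

2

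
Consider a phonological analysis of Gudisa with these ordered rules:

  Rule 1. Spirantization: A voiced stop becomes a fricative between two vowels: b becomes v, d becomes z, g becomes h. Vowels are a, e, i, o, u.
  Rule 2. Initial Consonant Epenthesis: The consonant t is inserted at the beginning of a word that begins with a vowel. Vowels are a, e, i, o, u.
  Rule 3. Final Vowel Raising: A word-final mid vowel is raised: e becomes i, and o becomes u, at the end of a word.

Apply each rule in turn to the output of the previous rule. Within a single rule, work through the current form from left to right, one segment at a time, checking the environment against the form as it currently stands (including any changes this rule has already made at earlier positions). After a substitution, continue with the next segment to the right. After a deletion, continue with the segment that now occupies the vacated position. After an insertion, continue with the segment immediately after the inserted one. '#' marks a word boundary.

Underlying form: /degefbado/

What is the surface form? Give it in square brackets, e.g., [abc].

Rule 1 Spirantization: [degefbado] → [dehefbazo]
Rule 2 Initial Consonant Epenthesis: no change — [dehefbazo]
Rule 3 Final Vowel Raising: [dehefbazo] → [dehefbazu]

[dehefbazu]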